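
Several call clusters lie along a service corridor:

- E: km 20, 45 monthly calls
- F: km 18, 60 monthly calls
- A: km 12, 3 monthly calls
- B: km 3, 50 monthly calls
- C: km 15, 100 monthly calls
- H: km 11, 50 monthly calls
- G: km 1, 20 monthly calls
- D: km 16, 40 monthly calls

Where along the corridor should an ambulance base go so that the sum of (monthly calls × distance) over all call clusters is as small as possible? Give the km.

x = 15

For a sum of weighted absolute distances on a line, the optimum is the weighted median (not the mean). Total weight W = 368; half-weight = 184.
Sort by position and accumulate weight:
  km 1 (G, w=20) → cum 20
  km 3 (B, w=50) → cum 70
  km 11 (H, w=50) → cum 120
  km 12 (A, w=3) → cum 123
  km 15 (C, w=100) → cum 223  ≥ 184 → median here
  km 16 (D, w=40) → cum 263
  km 18 (F, w=60) → cum 323
  km 20 (E, w=45) → cum 368
Optimal location: km 15.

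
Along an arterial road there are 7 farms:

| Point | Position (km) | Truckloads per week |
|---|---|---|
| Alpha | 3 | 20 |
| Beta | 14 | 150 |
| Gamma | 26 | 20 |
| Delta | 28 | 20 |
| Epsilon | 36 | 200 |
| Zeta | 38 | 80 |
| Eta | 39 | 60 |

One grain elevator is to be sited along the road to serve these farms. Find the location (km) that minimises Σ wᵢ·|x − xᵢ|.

For a sum of weighted absolute distances on a line, the optimum is the weighted median (not the mean). Total weight W = 550; half-weight = 275.
Sort by position and accumulate weight:
  km 3 (Alpha, w=20) → cum 20
  km 14 (Beta, w=150) → cum 170
  km 26 (Gamma, w=20) → cum 190
  km 28 (Delta, w=20) → cum 210
  km 36 (Epsilon, w=200) → cum 410  ≥ 275 → median here
  km 38 (Zeta, w=80) → cum 490
  km 39 (Eta, w=60) → cum 550
Optimal location: km 36.

x = 36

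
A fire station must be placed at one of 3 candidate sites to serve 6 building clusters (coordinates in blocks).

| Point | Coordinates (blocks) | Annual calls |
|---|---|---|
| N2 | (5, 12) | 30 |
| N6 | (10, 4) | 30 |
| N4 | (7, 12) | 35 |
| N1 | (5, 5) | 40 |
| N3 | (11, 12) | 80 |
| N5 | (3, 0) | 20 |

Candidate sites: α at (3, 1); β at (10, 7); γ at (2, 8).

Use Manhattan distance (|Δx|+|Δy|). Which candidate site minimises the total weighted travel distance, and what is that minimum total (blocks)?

β, total 1710 blocks

Total weighted distance at each candidate:
  α (3, 1): total = 2995
  β (10, 7): total = 1710
  γ (2, 8): total = 2345
Minimum is at β with total 1710 blocks.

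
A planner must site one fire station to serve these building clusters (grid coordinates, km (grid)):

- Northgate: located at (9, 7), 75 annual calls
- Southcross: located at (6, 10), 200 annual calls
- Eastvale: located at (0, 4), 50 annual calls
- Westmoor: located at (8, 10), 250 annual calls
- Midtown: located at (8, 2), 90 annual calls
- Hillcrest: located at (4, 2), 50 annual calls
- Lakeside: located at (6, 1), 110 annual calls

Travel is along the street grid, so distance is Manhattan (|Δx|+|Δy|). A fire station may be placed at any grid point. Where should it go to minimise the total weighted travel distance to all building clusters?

(8, 10)

Manhattan distance separates: Σwᵢ(|x−xᵢ|+|y−yᵢ|) = Σwᵢ|x−xᵢ| + Σwᵢ|y−yᵢ|, so x and y are optimised independently as 1-D weighted medians.
Total weight W = 825; half = 412.5.
x-coordinate, sorted with cumulative weight:
  x=0 (Eastvale, w=50) cum 50
  x=4 (Hillcrest, w=50) cum 100
  x=6 (Southcross, w=200) cum 300
  x=6 (Lakeside, w=110) cum 410
  x=8 (Westmoor, w=250) cum 660  ← median
  x=8 (Midtown, w=90) cum 750
  x=9 (Northgate, w=75) cum 825
⇒ x* = 8
y-coordinate, sorted with cumulative weight:
  y=1 (Lakeside, w=110) cum 110
  y=2 (Midtown, w=90) cum 200
  y=2 (Hillcrest, w=50) cum 250
  y=4 (Eastvale, w=50) cum 300
  y=7 (Northgate, w=75) cum 375
  y=10 (Southcross, w=200) cum 575  ← median
  y=10 (Westmoor, w=250) cum 825
⇒ y* = 10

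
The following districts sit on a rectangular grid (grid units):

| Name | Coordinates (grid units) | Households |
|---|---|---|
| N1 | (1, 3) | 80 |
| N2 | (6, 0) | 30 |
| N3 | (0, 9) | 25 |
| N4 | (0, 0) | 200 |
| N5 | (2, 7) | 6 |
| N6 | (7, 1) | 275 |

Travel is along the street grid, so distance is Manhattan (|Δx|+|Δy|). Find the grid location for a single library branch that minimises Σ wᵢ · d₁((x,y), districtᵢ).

Manhattan distance separates: Σwᵢ(|x−xᵢ|+|y−yᵢ|) = Σwᵢ|x−xᵢ| + Σwᵢ|y−yᵢ|, so x and y are optimised independently as 1-D weighted medians.
Total weight W = 616; half = 308.
x-coordinate, sorted with cumulative weight:
  x=0 (N3, w=25) cum 25
  x=0 (N4, w=200) cum 225
  x=1 (N1, w=80) cum 305
  x=2 (N5, w=6) cum 311  ← median
  x=6 (N2, w=30) cum 341
  x=7 (N6, w=275) cum 616
⇒ x* = 2
y-coordinate, sorted with cumulative weight:
  y=0 (N2, w=30) cum 30
  y=0 (N4, w=200) cum 230
  y=1 (N6, w=275) cum 505  ← median
  y=3 (N1, w=80) cum 585
  y=7 (N5, w=6) cum 591
  y=9 (N3, w=25) cum 616
⇒ y* = 1

(2, 1)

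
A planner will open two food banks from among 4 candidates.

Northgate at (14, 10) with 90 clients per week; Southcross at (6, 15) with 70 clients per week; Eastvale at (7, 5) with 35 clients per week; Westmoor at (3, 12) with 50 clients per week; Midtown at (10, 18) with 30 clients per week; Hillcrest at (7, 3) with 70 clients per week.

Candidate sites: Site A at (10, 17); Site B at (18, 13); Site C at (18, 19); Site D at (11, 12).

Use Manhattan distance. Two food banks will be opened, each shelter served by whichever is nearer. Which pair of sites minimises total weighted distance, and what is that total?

Evaluate every pair (each demand assigned to the nearer of the two):
  {Site A, Site D}: total = 2595
  {Site B, Site D}: total = 2915
  {Site C, Site D}: total = 2915
  {Site A, Site B}: total = 3395
  {Site A, Site C}: total = 3755
  {Site B, Site C}: total = 4815
Best pair: {Site A, Site D} with total 2595.

{Site A, Site D}, total 2595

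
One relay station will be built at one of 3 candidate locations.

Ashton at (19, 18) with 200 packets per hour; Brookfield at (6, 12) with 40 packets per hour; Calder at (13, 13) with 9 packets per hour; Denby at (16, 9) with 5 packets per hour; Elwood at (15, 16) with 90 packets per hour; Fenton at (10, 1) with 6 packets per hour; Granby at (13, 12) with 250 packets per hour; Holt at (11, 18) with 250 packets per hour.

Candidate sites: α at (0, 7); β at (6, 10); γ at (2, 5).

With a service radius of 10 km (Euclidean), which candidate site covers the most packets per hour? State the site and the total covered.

β, covering 555

Coverage radius r = 10 km; a point is covered iff (Δx)²+(Δy)² ≤ 10² = 100.
  α (0, 7): covers {Brookfield} → 40
  β (6, 10): covers {Brookfield, Calder, Fenton, Granby, Holt} → 555
  γ (2, 5): covers {Brookfield, Fenton} → 46
Maximum coverage at β: 555 packets per hour.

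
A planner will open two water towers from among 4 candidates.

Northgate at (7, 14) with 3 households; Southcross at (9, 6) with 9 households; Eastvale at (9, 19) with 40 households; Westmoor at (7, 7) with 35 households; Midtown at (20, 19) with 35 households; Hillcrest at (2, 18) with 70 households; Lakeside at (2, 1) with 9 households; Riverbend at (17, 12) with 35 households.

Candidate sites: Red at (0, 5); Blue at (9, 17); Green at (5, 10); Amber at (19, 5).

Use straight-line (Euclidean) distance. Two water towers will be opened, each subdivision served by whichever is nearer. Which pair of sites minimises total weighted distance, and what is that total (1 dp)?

{Blue, Green}, total 1569.8

Evaluate every pair (each demand assigned to the nearer of the two):
  {Blue, Green}: total = 1569.8
  {Red, Blue}: total = 1683.8
  {Blue, Amber}: total = 1836.5
  {Green, Amber}: total = 2014.0
  {Red, Green}: total = 2260.8
  {Red, Amber}: total = 2743.2
Best pair: {Blue, Green} with total 1569.8.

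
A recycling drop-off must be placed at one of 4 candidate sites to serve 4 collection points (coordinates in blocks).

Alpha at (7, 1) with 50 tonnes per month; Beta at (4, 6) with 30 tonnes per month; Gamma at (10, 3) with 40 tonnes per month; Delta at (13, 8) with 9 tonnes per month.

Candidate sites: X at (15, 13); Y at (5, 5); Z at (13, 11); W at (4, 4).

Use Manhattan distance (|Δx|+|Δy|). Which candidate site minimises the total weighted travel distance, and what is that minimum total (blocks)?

Total weighted distance at each candidate:
  X (15, 13): total = 2203
  Y (5, 5): total = 739
  Z (13, 11): total = 1687
  W (4, 4): total = 757
Minimum is at Y with total 739 blocks.

Y, total 739 blocks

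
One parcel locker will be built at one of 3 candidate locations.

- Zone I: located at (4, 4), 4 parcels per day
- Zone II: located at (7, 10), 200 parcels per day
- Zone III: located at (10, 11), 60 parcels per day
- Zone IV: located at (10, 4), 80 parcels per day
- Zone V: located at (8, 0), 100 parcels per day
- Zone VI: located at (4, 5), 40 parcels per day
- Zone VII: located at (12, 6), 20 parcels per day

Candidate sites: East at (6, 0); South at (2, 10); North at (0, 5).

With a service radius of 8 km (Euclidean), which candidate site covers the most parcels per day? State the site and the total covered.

Coverage radius r = 8 km; a point is covered iff (Δx)²+(Δy)² ≤ 8² = 64.
  East (6, 0): covers {Zone I, Zone IV, Zone V, Zone VI} → 224
  South (2, 10): covers {Zone I, Zone II, Zone VI} → 244
  North (0, 5): covers {Zone I, Zone VI} → 44
Maximum coverage at South: 244 parcels per day.

South, covering 244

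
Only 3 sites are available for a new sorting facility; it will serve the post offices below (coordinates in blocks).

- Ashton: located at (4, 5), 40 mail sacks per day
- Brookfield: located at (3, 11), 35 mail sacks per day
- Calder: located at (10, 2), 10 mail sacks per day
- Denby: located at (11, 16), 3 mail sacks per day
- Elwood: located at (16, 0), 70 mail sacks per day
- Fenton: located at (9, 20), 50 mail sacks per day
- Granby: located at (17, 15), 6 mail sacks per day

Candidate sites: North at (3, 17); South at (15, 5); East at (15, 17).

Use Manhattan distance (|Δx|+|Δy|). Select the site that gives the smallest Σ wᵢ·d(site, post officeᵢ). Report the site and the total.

South, total 2737 blocks

Total weighted distance at each candidate:
  North (3, 17): total = 3623
  South (15, 5): total = 2737
  East (15, 17): total = 3499
Minimum is at South with total 2737 blocks.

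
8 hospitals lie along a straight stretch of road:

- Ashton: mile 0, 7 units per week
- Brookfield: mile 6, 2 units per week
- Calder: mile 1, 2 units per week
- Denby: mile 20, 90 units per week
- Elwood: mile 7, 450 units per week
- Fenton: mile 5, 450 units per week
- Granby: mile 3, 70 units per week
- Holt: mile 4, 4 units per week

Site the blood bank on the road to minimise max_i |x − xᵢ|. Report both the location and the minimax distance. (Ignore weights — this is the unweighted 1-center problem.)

location 10, max distance 10

The 1-center on a line is the midpoint of the two extreme points: leftmost at 0, rightmost at 20.
Optimal location = (0 + 20)/2 = 10; maximum distance = (20 − 0)/2 = 10.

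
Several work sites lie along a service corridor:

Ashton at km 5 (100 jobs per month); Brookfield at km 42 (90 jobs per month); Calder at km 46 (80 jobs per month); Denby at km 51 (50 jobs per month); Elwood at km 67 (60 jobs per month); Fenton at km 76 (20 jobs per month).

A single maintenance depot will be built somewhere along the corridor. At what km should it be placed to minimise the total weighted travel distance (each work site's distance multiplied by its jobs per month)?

x = 46

For a sum of weighted absolute distances on a line, the optimum is the weighted median (not the mean). Total weight W = 400; half-weight = 200.
Sort by position and accumulate weight:
  km 5 (Ashton, w=100) → cum 100
  km 42 (Brookfield, w=90) → cum 190
  km 46 (Calder, w=80) → cum 270  ≥ 200 → median here
  km 51 (Denby, w=50) → cum 320
  km 67 (Elwood, w=60) → cum 380
  km 76 (Fenton, w=20) → cum 400
Optimal location: km 46.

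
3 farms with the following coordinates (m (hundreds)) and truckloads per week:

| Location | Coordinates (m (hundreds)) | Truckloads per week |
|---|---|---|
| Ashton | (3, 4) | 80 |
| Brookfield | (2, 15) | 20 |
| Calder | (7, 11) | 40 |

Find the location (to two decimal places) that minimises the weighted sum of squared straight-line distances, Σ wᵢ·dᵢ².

(4.00, 7.57)

The minimiser of Σwᵢ‖p−pᵢ‖² is the weighted centroid p* = (Σwᵢpᵢ)/(Σwᵢ).
Σwᵢ = 140.
Σwᵢxᵢ = 80·3 + 20·2 + 40·7 = 560.
Σwᵢyᵢ = 80·4 + 20·15 + 40·11 = 1060.
x* = 560/140 = 4.00, y* = 1060/140 = 7.57.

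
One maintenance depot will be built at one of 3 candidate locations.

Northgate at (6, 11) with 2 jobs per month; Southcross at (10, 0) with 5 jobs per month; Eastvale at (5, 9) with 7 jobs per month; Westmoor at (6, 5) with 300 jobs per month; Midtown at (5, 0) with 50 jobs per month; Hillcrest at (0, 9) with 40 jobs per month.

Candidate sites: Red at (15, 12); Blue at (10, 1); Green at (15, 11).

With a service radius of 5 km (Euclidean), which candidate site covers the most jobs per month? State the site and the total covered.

Blue, covering 5

Coverage radius r = 5 km; a point is covered iff (Δx)²+(Δy)² ≤ 5² = 25.
  Red (15, 12): covers {none} → 0
  Blue (10, 1): covers {Southcross} → 5
  Green (15, 11): covers {none} → 0
Maximum coverage at Blue: 5 jobs per month.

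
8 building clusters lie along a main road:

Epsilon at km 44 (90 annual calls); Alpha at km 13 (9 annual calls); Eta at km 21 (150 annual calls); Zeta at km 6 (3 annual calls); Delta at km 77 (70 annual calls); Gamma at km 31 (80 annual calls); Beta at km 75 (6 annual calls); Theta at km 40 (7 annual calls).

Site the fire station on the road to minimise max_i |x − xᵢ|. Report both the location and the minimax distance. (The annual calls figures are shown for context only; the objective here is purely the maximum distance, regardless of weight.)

The 1-center on a line is the midpoint of the two extreme points: leftmost at 6, rightmost at 77.
Optimal location = (6 + 77)/2 = 41.5; maximum distance = (77 − 6)/2 = 35.5.

location 41.5, max distance 35.5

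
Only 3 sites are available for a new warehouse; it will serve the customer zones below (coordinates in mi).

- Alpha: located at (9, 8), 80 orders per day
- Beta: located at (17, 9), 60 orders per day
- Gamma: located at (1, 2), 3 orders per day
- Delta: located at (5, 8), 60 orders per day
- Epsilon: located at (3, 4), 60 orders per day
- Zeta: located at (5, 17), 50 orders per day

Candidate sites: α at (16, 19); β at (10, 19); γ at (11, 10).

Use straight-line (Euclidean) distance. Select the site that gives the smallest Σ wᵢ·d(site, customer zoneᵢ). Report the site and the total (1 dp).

γ, total 2070.1 mi

Total weighted distance at each candidate:
  α (16, 19): total = 4397.4
  β (10, 19): total = 3661.1
  γ (11, 10): total = 2070.1
Minimum is at γ with total 2070.1 mi.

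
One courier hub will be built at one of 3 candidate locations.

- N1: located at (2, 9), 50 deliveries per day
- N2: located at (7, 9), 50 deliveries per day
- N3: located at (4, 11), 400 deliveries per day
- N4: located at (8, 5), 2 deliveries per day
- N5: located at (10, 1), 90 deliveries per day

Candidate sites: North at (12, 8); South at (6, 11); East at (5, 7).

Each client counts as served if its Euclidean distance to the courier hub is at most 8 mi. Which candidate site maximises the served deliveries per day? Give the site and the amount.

Coverage radius r = 8 mi; a point is covered iff (Δx)²+(Δy)² ≤ 8² = 64.
  North (12, 8): covers {N2, N4, N5} → 142
  South (6, 11): covers {N1, N2, N3, N4} → 502
  East (5, 7): covers {N1, N2, N3, N4, N5} → 592
Maximum coverage at East: 592 deliveries per day.

East, covering 592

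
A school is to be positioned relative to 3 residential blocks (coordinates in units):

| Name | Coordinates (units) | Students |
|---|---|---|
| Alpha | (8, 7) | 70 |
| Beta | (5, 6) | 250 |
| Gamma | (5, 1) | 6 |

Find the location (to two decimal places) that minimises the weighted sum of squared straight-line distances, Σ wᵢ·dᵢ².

(5.64, 6.12)

The minimiser of Σwᵢ‖p−pᵢ‖² is the weighted centroid p* = (Σwᵢpᵢ)/(Σwᵢ).
Σwᵢ = 326.
Σwᵢxᵢ = 70·8 + 250·5 + 6·5 = 1840.
Σwᵢyᵢ = 70·7 + 250·6 + 6·1 = 1996.
x* = 1840/326 = 5.64, y* = 1996/326 = 6.12.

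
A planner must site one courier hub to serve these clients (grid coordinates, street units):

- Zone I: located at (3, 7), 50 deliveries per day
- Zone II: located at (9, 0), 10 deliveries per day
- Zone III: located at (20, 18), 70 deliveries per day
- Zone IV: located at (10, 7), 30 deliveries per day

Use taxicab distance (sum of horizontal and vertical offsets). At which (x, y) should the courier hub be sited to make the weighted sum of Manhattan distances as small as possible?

(10, 7)

Manhattan distance separates: Σwᵢ(|x−xᵢ|+|y−yᵢ|) = Σwᵢ|x−xᵢ| + Σwᵢ|y−yᵢ|, so x and y are optimised independently as 1-D weighted medians.
Total weight W = 160; half = 80.
x-coordinate, sorted with cumulative weight:
  x=3 (Zone I, w=50) cum 50
  x=9 (Zone II, w=10) cum 60
  x=10 (Zone IV, w=30) cum 90  ← median
  x=20 (Zone III, w=70) cum 160
⇒ x* = 10
y-coordinate, sorted with cumulative weight:
  y=0 (Zone II, w=10) cum 10
  y=7 (Zone I, w=50) cum 60
  y=7 (Zone IV, w=30) cum 90  ← median
  y=18 (Zone III, w=70) cum 160
⇒ y* = 7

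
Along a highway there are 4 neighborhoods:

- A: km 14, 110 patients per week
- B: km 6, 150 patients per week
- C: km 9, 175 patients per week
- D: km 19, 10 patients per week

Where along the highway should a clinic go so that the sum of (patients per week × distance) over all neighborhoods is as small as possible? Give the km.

x = 9

For a sum of weighted absolute distances on a line, the optimum is the weighted median (not the mean). Total weight W = 445; half-weight = 222.5.
Sort by position and accumulate weight:
  km 6 (B, w=150) → cum 150
  km 9 (C, w=175) → cum 325  ≥ 222.5 → median here
  km 14 (A, w=110) → cum 435
  km 19 (D, w=10) → cum 445
Optimal location: km 9.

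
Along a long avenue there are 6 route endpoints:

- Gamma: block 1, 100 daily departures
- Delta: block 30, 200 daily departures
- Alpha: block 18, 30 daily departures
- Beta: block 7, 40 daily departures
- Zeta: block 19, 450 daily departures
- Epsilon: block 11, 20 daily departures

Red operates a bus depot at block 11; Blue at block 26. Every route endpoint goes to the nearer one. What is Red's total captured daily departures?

190

The indifferent point is the midpoint (11+26)/2 = 18.5; route endpoints left of it (closer to Red at 11) go to Red, those right go to Blue.
  Gamma at 1 (w=100) → Red
  Beta at 7 (w=40) → Red
  Epsilon at 11 (w=20) → Red
  Alpha at 18 (w=30) → Red
  Zeta at 19 (w=450) → Blue
  Delta at 30 (w=200) → Blue
Red captures 190; Blue captures 650.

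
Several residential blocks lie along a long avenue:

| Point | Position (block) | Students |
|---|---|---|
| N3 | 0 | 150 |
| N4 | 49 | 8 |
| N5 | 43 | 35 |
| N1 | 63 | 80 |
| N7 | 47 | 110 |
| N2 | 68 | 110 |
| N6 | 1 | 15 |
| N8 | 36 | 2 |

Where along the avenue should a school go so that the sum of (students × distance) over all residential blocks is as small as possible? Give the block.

For a sum of weighted absolute distances on a line, the optimum is the weighted median (not the mean). Total weight W = 510; half-weight = 255.
Sort by position and accumulate weight:
  block 0 (N3, w=150) → cum 150
  block 1 (N6, w=15) → cum 165
  block 36 (N8, w=2) → cum 167
  block 43 (N5, w=35) → cum 202
  block 47 (N7, w=110) → cum 312  ≥ 255 → median here
  block 49 (N4, w=8) → cum 320
  block 63 (N1, w=80) → cum 400
  block 68 (N2, w=110) → cum 510
Optimal location: block 47.

x = 47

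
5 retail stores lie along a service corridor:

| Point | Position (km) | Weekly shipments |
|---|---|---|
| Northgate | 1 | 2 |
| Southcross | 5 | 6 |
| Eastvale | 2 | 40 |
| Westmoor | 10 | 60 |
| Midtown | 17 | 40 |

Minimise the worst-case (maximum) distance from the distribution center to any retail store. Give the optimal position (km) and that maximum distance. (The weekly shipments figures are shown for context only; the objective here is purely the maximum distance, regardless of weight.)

location 9, max distance 8

The 1-center on a line is the midpoint of the two extreme points: leftmost at 1, rightmost at 17.
Optimal location = (1 + 17)/2 = 9; maximum distance = (17 − 1)/2 = 8.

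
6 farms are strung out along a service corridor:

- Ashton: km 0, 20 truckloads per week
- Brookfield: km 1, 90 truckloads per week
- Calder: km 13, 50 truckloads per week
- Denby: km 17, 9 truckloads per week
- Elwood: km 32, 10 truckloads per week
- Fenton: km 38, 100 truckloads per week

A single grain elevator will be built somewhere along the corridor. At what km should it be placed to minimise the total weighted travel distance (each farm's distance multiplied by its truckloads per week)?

x = 13

For a sum of weighted absolute distances on a line, the optimum is the weighted median (not the mean). Total weight W = 279; half-weight = 139.5.
Sort by position and accumulate weight:
  km 0 (Ashton, w=20) → cum 20
  km 1 (Brookfield, w=90) → cum 110
  km 13 (Calder, w=50) → cum 160  ≥ 139.5 → median here
  km 17 (Denby, w=9) → cum 169
  km 32 (Elwood, w=10) → cum 179
  km 38 (Fenton, w=100) → cum 279
Optimal location: km 13.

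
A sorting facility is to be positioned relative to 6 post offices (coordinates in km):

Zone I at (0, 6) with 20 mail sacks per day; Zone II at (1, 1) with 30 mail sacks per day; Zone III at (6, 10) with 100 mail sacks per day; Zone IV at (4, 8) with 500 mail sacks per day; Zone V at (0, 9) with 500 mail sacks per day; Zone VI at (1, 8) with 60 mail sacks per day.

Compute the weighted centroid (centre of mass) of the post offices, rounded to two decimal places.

(2.22, 8.37)

The minimiser of Σwᵢ‖p−pᵢ‖² is the weighted centroid p* = (Σwᵢpᵢ)/(Σwᵢ).
Σwᵢ = 1210.
Σwᵢxᵢ = 20·0 + 30·1 + 100·6 + 500·4 + 500·0 + 60·1 = 2690.
Σwᵢyᵢ = 20·6 + 30·1 + 100·10 + 500·8 + 500·9 + 60·8 = 10130.
x* = 2690/1210 = 2.22, y* = 10130/1210 = 8.37.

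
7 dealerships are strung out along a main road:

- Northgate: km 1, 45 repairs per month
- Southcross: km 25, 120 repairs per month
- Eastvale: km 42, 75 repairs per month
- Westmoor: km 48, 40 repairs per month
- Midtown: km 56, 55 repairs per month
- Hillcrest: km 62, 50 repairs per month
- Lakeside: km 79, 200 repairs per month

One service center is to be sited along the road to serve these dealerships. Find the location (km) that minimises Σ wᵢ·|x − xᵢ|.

x = 56

For a sum of weighted absolute distances on a line, the optimum is the weighted median (not the mean). Total weight W = 585; half-weight = 292.5.
Sort by position and accumulate weight:
  km 1 (Northgate, w=45) → cum 45
  km 25 (Southcross, w=120) → cum 165
  km 42 (Eastvale, w=75) → cum 240
  km 48 (Westmoor, w=40) → cum 280
  km 56 (Midtown, w=55) → cum 335  ≥ 292.5 → median here
  km 62 (Hillcrest, w=50) → cum 385
  km 79 (Lakeside, w=200) → cum 585
Optimal location: km 56.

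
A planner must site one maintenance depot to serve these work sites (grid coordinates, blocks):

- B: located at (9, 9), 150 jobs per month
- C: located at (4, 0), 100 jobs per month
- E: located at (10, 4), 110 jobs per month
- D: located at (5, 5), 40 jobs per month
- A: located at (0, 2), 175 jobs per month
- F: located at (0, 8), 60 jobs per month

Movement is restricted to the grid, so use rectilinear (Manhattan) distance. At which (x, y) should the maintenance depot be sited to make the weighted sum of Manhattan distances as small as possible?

Manhattan distance separates: Σwᵢ(|x−xᵢ|+|y−yᵢ|) = Σwᵢ|x−xᵢ| + Σwᵢ|y−yᵢ|, so x and y are optimised independently as 1-D weighted medians.
Total weight W = 635; half = 317.5.
x-coordinate, sorted with cumulative weight:
  x=0 (A, w=175) cum 175
  x=0 (F, w=60) cum 235
  x=4 (C, w=100) cum 335  ← median
  x=5 (D, w=40) cum 375
  x=9 (B, w=150) cum 525
  x=10 (E, w=110) cum 635
⇒ x* = 4
y-coordinate, sorted with cumulative weight:
  y=0 (C, w=100) cum 100
  y=2 (A, w=175) cum 275
  y=4 (E, w=110) cum 385  ← median
  y=5 (D, w=40) cum 425
  y=8 (F, w=60) cum 485
  y=9 (B, w=150) cum 635
⇒ y* = 4

(4, 4)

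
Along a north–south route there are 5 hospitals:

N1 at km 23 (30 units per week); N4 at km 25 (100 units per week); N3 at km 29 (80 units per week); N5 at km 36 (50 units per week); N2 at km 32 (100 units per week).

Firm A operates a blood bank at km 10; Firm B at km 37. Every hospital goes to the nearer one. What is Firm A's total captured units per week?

30

The indifferent point is the midpoint (10+37)/2 = 23.5; hospitals left of it (closer to Firm A at 10) go to Firm A, those right go to Firm B.
  N1 at 23 (w=30) → Firm A
  N4 at 25 (w=100) → Firm B
  N3 at 29 (w=80) → Firm B
  N2 at 32 (w=100) → Firm B
  N5 at 36 (w=50) → Firm B
Firm A captures 30; Firm B captures 330.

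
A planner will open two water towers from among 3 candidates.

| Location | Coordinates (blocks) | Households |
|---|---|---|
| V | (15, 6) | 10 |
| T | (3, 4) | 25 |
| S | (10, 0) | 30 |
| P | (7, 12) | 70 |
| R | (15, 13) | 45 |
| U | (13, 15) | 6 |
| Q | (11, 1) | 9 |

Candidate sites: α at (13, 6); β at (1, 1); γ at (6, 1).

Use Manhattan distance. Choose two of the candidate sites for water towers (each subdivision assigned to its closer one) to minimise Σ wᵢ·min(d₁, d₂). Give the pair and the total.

{α, γ}, total 1664

Evaluate every pair (each demand assigned to the nearer of the two):
  {α, γ}: total = 1664
  {α, β}: total = 1777
  {β, γ}: total = 2371
Best pair: {α, γ} with total 1664.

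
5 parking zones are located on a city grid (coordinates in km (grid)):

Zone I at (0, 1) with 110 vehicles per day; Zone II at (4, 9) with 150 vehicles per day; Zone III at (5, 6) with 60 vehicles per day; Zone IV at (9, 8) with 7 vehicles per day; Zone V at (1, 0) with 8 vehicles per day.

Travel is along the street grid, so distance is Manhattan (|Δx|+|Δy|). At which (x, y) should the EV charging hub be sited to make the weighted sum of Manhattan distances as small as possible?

(4, 6)

Manhattan distance separates: Σwᵢ(|x−xᵢ|+|y−yᵢ|) = Σwᵢ|x−xᵢ| + Σwᵢ|y−yᵢ|, so x and y are optimised independently as 1-D weighted medians.
Total weight W = 335; half = 167.5.
x-coordinate, sorted with cumulative weight:
  x=0 (Zone I, w=110) cum 110
  x=1 (Zone V, w=8) cum 118
  x=4 (Zone II, w=150) cum 268  ← median
  x=5 (Zone III, w=60) cum 328
  x=9 (Zone IV, w=7) cum 335
⇒ x* = 4
y-coordinate, sorted with cumulative weight:
  y=0 (Zone V, w=8) cum 8
  y=1 (Zone I, w=110) cum 118
  y=6 (Zone III, w=60) cum 178  ← median
  y=8 (Zone IV, w=7) cum 185
  y=9 (Zone II, w=150) cum 335
⇒ y* = 6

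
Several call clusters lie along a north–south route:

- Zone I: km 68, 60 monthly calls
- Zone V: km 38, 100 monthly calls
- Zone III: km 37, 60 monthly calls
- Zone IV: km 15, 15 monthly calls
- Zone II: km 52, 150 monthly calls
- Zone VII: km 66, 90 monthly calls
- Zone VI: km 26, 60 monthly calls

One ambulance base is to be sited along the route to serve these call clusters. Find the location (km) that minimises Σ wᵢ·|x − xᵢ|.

x = 52

For a sum of weighted absolute distances on a line, the optimum is the weighted median (not the mean). Total weight W = 535; half-weight = 267.5.
Sort by position and accumulate weight:
  km 15 (Zone IV, w=15) → cum 15
  km 26 (Zone VI, w=60) → cum 75
  km 37 (Zone III, w=60) → cum 135
  km 38 (Zone V, w=100) → cum 235
  km 52 (Zone II, w=150) → cum 385  ≥ 267.5 → median here
  km 66 (Zone VII, w=90) → cum 475
  km 68 (Zone I, w=60) → cum 535
Optimal location: km 52.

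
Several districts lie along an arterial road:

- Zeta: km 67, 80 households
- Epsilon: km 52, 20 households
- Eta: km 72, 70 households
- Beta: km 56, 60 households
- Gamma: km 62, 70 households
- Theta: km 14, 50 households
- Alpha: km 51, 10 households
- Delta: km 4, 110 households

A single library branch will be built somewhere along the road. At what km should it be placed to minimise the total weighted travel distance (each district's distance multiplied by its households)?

For a sum of weighted absolute distances on a line, the optimum is the weighted median (not the mean). Total weight W = 470; half-weight = 235.
Sort by position and accumulate weight:
  km 4 (Delta, w=110) → cum 110
  km 14 (Theta, w=50) → cum 160
  km 51 (Alpha, w=10) → cum 170
  km 52 (Epsilon, w=20) → cum 190
  km 56 (Beta, w=60) → cum 250  ≥ 235 → median here
  km 62 (Gamma, w=70) → cum 320
  km 67 (Zeta, w=80) → cum 400
  km 72 (Eta, w=70) → cum 470
Optimal location: km 56.

x = 56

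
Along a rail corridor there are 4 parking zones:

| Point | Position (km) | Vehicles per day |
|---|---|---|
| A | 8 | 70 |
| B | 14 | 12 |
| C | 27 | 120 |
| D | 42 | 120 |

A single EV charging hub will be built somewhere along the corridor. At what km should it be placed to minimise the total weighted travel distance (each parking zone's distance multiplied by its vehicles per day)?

x = 27

For a sum of weighted absolute distances on a line, the optimum is the weighted median (not the mean). Total weight W = 322; half-weight = 161.
Sort by position and accumulate weight:
  km 8 (A, w=70) → cum 70
  km 14 (B, w=12) → cum 82
  km 27 (C, w=120) → cum 202  ≥ 161 → median here
  km 42 (D, w=120) → cum 322
Optimal location: km 27.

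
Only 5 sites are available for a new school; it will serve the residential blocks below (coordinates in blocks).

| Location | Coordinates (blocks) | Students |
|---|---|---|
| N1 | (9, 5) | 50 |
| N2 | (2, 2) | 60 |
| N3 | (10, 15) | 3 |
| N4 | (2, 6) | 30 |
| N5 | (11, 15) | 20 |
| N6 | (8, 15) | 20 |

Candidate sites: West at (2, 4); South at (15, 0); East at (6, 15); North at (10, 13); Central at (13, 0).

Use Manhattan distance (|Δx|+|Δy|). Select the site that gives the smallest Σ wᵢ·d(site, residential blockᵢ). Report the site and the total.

West, total 1377 blocks

Total weighted distance at each candidate:
  West (2, 4): total = 1377
  South (15, 0): total = 2900
  East (6, 15): total = 2212
  North (10, 13): total = 2186
  Central (13, 0): total = 2534
Minimum is at West with total 1377 blocks.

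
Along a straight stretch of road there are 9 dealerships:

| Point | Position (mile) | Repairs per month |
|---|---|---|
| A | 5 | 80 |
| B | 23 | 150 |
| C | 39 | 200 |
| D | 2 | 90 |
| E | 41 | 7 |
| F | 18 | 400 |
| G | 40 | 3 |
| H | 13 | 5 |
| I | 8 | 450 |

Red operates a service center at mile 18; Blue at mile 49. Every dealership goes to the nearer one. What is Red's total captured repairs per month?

1175

The indifferent point is the midpoint (18+49)/2 = 33.5; dealerships left of it (closer to Red at 18) go to Red, those right go to Blue.
  D at 2 (w=90) → Red
  A at 5 (w=80) → Red
  I at 8 (w=450) → Red
  H at 13 (w=5) → Red
  F at 18 (w=400) → Red
  B at 23 (w=150) → Red
  C at 39 (w=200) → Blue
  G at 40 (w=3) → Blue
  E at 41 (w=7) → Blue
Red captures 1175; Blue captures 210.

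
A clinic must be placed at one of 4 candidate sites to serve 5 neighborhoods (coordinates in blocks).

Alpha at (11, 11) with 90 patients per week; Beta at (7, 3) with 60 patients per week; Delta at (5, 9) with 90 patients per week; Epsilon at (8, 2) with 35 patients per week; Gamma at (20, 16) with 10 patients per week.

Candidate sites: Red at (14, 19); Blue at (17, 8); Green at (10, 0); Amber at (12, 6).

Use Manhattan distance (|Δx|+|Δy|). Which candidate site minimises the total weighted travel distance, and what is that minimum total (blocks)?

Amber, total 2380 blocks

Total weighted distance at each candidate:
  Red (14, 19): total = 4975
  Blue (17, 8): total = 3515
  Green (10, 0): total = 3100
  Amber (12, 6): total = 2380
Minimum is at Amber with total 2380 blocks.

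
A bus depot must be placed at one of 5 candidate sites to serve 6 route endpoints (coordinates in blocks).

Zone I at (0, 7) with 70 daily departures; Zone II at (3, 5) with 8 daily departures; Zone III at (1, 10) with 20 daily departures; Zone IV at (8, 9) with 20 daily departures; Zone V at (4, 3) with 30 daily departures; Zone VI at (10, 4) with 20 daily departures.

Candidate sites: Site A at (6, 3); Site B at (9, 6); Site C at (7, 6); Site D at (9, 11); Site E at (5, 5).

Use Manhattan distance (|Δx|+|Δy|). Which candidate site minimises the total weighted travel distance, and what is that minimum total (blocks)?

Total weighted distance at each candidate:
  Site A (6, 3): total = 1300
  Site B (9, 6): total = 1376
  Site C (7, 6): total = 1160
  Site D (9, 11): total = 1796
  Site E (5, 5): total = 1036
Minimum is at Site E with total 1036 blocks.

Site E, total 1036 blocks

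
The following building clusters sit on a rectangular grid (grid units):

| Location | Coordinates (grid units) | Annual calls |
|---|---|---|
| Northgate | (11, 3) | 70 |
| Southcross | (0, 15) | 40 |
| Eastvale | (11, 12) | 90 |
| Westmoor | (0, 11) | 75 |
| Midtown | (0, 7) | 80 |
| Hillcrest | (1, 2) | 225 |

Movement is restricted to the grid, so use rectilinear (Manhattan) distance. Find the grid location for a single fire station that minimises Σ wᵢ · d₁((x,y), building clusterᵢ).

Manhattan distance separates: Σwᵢ(|x−xᵢ|+|y−yᵢ|) = Σwᵢ|x−xᵢ| + Σwᵢ|y−yᵢ|, so x and y are optimised independently as 1-D weighted medians.
Total weight W = 580; half = 290.
x-coordinate, sorted with cumulative weight:
  x=0 (Southcross, w=40) cum 40
  x=0 (Westmoor, w=75) cum 115
  x=0 (Midtown, w=80) cum 195
  x=1 (Hillcrest, w=225) cum 420  ← median
  x=11 (Northgate, w=70) cum 490
  x=11 (Eastvale, w=90) cum 580
⇒ x* = 1
y-coordinate, sorted with cumulative weight:
  y=2 (Hillcrest, w=225) cum 225
  y=3 (Northgate, w=70) cum 295  ← median
  y=7 (Midtown, w=80) cum 375
  y=11 (Westmoor, w=75) cum 450
  y=12 (Eastvale, w=90) cum 540
  y=15 (Southcross, w=40) cum 580
⇒ y* = 3

(1, 3)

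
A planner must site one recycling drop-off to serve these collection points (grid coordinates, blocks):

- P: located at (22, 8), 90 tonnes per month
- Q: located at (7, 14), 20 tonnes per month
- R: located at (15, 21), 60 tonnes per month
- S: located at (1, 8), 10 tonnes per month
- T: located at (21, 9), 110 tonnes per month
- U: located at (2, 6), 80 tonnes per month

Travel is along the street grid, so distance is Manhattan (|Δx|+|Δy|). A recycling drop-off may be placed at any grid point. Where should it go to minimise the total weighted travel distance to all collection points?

Manhattan distance separates: Σwᵢ(|x−xᵢ|+|y−yᵢ|) = Σwᵢ|x−xᵢ| + Σwᵢ|y−yᵢ|, so x and y are optimised independently as 1-D weighted medians.
Total weight W = 370; half = 185.
x-coordinate, sorted with cumulative weight:
  x=1 (S, w=10) cum 10
  x=2 (U, w=80) cum 90
  x=7 (Q, w=20) cum 110
  x=15 (R, w=60) cum 170
  x=21 (T, w=110) cum 280  ← median
  x=22 (P, w=90) cum 370
⇒ x* = 21
y-coordinate, sorted with cumulative weight:
  y=6 (U, w=80) cum 80
  y=8 (P, w=90) cum 170
  y=8 (S, w=10) cum 180
  y=9 (T, w=110) cum 290  ← median
  y=14 (Q, w=20) cum 310
  y=21 (R, w=60) cum 370
⇒ y* = 9

(21, 9)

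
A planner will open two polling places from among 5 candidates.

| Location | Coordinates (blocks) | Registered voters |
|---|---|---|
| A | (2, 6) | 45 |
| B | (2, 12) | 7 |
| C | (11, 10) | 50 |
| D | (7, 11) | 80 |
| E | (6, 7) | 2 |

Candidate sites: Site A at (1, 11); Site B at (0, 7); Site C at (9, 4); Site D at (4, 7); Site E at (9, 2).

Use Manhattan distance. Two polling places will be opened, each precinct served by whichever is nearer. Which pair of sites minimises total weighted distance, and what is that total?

Evaluate every pair (each demand assigned to the nearer of the two):
  {Site A, Site D}: total = 1133
  {Site C, Site D}: total = 1148
  {Site A, Site C}: total = 1176
  {Site A, Site B}: total = 1191
  {Site B, Site D}: total = 1248
  {Site D, Site E}: total = 1248
  {Site A, Site E}: total = 1280
  {Site B, Site C}: total = 1316
  {Site B, Site E}: total = 1576
  {Site C, Site E}: total = 1642
Best pair: {Site A, Site D} with total 1133.

{Site A, Site D}, total 1133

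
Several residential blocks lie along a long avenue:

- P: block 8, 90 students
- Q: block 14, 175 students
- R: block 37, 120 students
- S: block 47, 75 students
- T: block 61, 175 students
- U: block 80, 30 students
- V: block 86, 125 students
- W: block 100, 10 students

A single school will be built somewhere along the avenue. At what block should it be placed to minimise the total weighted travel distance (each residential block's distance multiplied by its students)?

For a sum of weighted absolute distances on a line, the optimum is the weighted median (not the mean). Total weight W = 800; half-weight = 400.
Sort by position and accumulate weight:
  block 8 (P, w=90) → cum 90
  block 14 (Q, w=175) → cum 265
  block 37 (R, w=120) → cum 385
  block 47 (S, w=75) → cum 460  ≥ 400 → median here
  block 61 (T, w=175) → cum 635
  block 80 (U, w=30) → cum 665
  block 86 (V, w=125) → cum 790
  block 100 (W, w=10) → cum 800
Optimal location: block 47.

x = 47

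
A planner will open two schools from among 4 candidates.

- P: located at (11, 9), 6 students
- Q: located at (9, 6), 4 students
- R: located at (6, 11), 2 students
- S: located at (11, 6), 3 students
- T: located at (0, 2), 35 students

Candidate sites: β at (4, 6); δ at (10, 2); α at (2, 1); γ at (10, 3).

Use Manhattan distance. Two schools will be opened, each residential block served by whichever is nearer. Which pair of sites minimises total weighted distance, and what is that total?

Evaluate every pair (each demand assigned to the nearer of the two):
  {α, γ}: total = 199
  {δ, α}: total = 214
  {β, α}: total = 220
  {β, γ}: total = 364
  {β, δ}: total = 377
  {δ, γ}: total = 444
Best pair: {α, γ} with total 199.

{α, γ}, total 199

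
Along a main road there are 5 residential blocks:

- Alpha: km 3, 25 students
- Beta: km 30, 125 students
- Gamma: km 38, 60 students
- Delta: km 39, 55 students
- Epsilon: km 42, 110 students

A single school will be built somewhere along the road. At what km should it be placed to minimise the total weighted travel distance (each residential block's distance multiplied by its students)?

For a sum of weighted absolute distances on a line, the optimum is the weighted median (not the mean). Total weight W = 375; half-weight = 187.5.
Sort by position and accumulate weight:
  km 3 (Alpha, w=25) → cum 25
  km 30 (Beta, w=125) → cum 150
  km 38 (Gamma, w=60) → cum 210  ≥ 187.5 → median here
  km 39 (Delta, w=55) → cum 265
  km 42 (Epsilon, w=110) → cum 375
Optimal location: km 38.

x = 38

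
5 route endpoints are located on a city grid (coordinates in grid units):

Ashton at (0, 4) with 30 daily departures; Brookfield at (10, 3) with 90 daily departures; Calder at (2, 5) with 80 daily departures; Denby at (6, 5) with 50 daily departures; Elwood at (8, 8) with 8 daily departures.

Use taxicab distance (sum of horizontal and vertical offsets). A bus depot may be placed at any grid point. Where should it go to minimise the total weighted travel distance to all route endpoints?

(6, 5)

Manhattan distance separates: Σwᵢ(|x−xᵢ|+|y−yᵢ|) = Σwᵢ|x−xᵢ| + Σwᵢ|y−yᵢ|, so x and y are optimised independently as 1-D weighted medians.
Total weight W = 258; half = 129.
x-coordinate, sorted with cumulative weight:
  x=0 (Ashton, w=30) cum 30
  x=2 (Calder, w=80) cum 110
  x=6 (Denby, w=50) cum 160  ← median
  x=8 (Elwood, w=8) cum 168
  x=10 (Brookfield, w=90) cum 258
⇒ x* = 6
y-coordinate, sorted with cumulative weight:
  y=3 (Brookfield, w=90) cum 90
  y=4 (Ashton, w=30) cum 120
  y=5 (Calder, w=80) cum 200  ← median
  y=5 (Denby, w=50) cum 250
  y=8 (Elwood, w=8) cum 258
⇒ y* = 5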